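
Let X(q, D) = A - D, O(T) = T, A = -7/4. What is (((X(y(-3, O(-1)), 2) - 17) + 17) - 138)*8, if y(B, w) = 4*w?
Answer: -1134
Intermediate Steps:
A = -7/4 (A = -7*1/4 = -7/4 ≈ -1.7500)
X(q, D) = -7/4 - D
(((X(y(-3, O(-1)), 2) - 17) + 17) - 138)*8 = ((((-7/4 - 1*2) - 17) + 17) - 138)*8 = ((((-7/4 - 2) - 17) + 17) - 138)*8 = (((-15/4 - 17) + 17) - 138)*8 = ((-83/4 + 17) - 138)*8 = (-15/4 - 138)*8 = -567/4*8 = -1134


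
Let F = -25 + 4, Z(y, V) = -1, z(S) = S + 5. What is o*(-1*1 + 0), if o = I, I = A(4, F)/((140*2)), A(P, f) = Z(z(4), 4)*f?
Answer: -3/40 ≈ -0.075000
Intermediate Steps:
z(S) = 5 + S
F = -21
A(P, f) = -f
I = 3/40 (I = (-1*(-21))/((140*2)) = 21/280 = 21*(1/280) = 3/40 ≈ 0.075000)
o = 3/40 ≈ 0.075000
o*(-1*1 + 0) = 3*(-1*1 + 0)/40 = 3*(-1 + 0)/40 = (3/40)*(-1) = -3/40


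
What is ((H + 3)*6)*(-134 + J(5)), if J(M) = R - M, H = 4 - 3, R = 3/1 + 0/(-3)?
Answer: -3264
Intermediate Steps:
R = 3 (R = 3*1 + 0*(-1/3) = 3 + 0 = 3)
H = 1
J(M) = 3 - M
((H + 3)*6)*(-134 + J(5)) = ((1 + 3)*6)*(-134 + (3 - 1*5)) = (4*6)*(-134 + (3 - 5)) = 24*(-134 - 2) = 24*(-136) = -3264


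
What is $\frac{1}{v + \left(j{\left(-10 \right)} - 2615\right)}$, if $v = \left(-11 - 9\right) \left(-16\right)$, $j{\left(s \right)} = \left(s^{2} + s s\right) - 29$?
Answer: $- \frac{1}{2124} \approx -0.00047081$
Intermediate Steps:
$j{\left(s \right)} = -29 + 2 s^{2}$ ($j{\left(s \right)} = \left(s^{2} + s^{2}\right) - 29 = 2 s^{2} - 29 = -29 + 2 s^{2}$)
$v = 320$ ($v = \left(-11 - 9\right) \left(-16\right) = \left(-20\right) \left(-16\right) = 320$)
$\frac{1}{v + \left(j{\left(-10 \right)} - 2615\right)} = \frac{1}{320 - \left(2644 - 200\right)} = \frac{1}{320 + \left(\left(-29 + 2 \cdot 100\right) - 2615\right)} = \frac{1}{320 + \left(\left(-29 + 200\right) - 2615\right)} = \frac{1}{320 + \left(171 - 2615\right)} = \frac{1}{320 - 2444} = \frac{1}{-2124} = - \frac{1}{2124}$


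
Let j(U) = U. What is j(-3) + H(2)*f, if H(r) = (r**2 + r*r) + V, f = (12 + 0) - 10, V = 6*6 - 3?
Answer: 79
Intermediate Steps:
V = 33 (V = 36 - 3 = 33)
f = 2 (f = 12 - 10 = 2)
H(r) = 33 + 2*r**2 (H(r) = (r**2 + r*r) + 33 = (r**2 + r**2) + 33 = 2*r**2 + 33 = 33 + 2*r**2)
j(-3) + H(2)*f = -3 + (33 + 2*2**2)*2 = -3 + (33 + 2*4)*2 = -3 + (33 + 8)*2 = -3 + 41*2 = -3 + 82 = 79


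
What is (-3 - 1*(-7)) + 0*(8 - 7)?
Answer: 4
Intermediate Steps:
(-3 - 1*(-7)) + 0*(8 - 7) = (-3 + 7) + 0*1 = 4 + 0 = 4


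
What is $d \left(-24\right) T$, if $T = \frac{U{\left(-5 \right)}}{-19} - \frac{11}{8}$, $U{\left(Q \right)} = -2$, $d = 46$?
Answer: $\frac{26634}{19} \approx 1401.8$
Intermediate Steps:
$T = - \frac{193}{152}$ ($T = - \frac{2}{-19} - \frac{11}{8} = \left(-2\right) \left(- \frac{1}{19}\right) - \frac{11}{8} = \frac{2}{19} - \frac{11}{8} = - \frac{193}{152} \approx -1.2697$)
$d \left(-24\right) T = 46 \left(-24\right) \left(- \frac{193}{152}\right) = \left(-1104\right) \left(- \frac{193}{152}\right) = \frac{26634}{19}$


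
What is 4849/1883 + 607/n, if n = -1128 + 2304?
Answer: 977915/316344 ≈ 3.0913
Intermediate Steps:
n = 1176
4849/1883 + 607/n = 4849/1883 + 607/1176 = 977915/316344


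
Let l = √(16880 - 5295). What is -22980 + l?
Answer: -22980 + √11585 ≈ -22872.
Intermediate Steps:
l = √11585 ≈ 107.63
-22980 + l = -22980 + √11585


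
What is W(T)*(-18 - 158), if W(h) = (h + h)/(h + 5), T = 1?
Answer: -176/3 ≈ -58.667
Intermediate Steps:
W(h) = 2*h/(5 + h) (W(h) = (2*h)/(5 + h) = 2*h/(5 + h))
W(T)*(-18 - 158) = (2*1/(5 + 1))*(-18 - 158) = (2*1/6)*(-176) = (2*1*(⅙))*(-176) = (⅓)*(-176) = -176/3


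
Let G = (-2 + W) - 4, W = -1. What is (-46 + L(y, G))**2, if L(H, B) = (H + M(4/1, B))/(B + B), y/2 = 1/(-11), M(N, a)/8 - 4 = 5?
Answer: 15499969/5929 ≈ 2614.3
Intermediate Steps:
M(N, a) = 72 (M(N, a) = 32 + 8*5 = 32 + 40 = 72)
y = -2/11 (y = 2/(-11) = 2*(-1/11) = -2/11 ≈ -0.18182)
G = -7 (G = (-2 - 1) - 4 = -3 - 4 = -7)
L(H, B) = (72 + H)/(2*B) (L(H, B) = (H + 72)/(B + B) = (72 + H)/((2*B)) = (72 + H)*(1/(2*B)) = (72 + H)/(2*B))
(-46 + L(y, G))**2 = (-46 + (1/2)*(72 - 2/11)/(-7))**2 = (-46 + (1/2)*(-1/7)*(790/11))**2 = (-46 - 395/77)**2 = (-3937/77)**2 = 15499969/5929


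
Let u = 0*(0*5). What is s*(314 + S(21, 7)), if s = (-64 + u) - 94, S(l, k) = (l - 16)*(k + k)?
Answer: -60672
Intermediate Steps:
S(l, k) = 2*k*(-16 + l) (S(l, k) = (-16 + l)*(2*k) = 2*k*(-16 + l))
u = 0 (u = 0*0 = 0)
s = -158 (s = (-64 + 0) - 94 = -64 - 94 = -158)
s*(314 + S(21, 7)) = -158*(314 + 2*7*(-16 + 21)) = -158*(314 + 2*7*5) = -158*(314 + 70) = -158*384 = -60672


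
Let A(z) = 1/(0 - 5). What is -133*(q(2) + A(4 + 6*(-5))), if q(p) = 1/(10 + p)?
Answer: 931/60 ≈ 15.517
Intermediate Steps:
A(z) = -⅕ (A(z) = 1/(-5) = -⅕)
-133*(q(2) + A(4 + 6*(-5))) = -133*(1/(10 + 2) - ⅕) = -133*(1/12 - ⅕) = -133*(-7/60) = 931/60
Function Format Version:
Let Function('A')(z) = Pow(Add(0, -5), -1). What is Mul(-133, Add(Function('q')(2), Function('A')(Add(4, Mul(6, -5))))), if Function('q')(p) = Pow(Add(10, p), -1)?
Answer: Rational(931, 60) ≈ 15.517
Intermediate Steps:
Function('A')(z) = Rational(-1, 5) (Function('A')(z) = Pow(-5, -1) = Rational(-1, 5))
Mul(-133, Add(Function('q')(2), Function('A')(Add(4, Mul(6, -5))))) = Mul(-133, Add(Pow(Add(10, 2), -1), Rational(-1, 5))) = Mul(-133, Add(Pow(12, -1), Rational(-1, 5))) = Mul(-133, Add(Rational(1, 12), Rational(-1, 5))) = Mul(-133, Rational(-7, 60)) = Rational(931, 60)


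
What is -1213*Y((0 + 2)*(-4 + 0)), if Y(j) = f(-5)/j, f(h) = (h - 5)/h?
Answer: 1213/4 ≈ 303.25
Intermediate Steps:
f(h) = (-5 + h)/h
Y(j) = 2/j (Y(j) = ((-5 - 5)/(-5))/j = (-⅕*(-10))/j = 2/j)
-1213*Y((0 + 2)*(-4 + 0)) = -2426/((0 + 2)*(-4 + 0)) = -2426/(2*(-4)) = -2426/(-8) = -2426*(-1)/8 = -1213*(-¼) = 1213/4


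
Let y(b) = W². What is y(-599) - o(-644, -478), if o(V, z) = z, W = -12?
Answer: 622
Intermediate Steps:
y(b) = 144 (y(b) = (-12)² = 144)
y(-599) - o(-644, -478) = 144 - 1*(-478) = 144 + 478 = 622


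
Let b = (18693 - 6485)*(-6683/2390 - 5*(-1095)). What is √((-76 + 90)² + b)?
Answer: 2*√23849752397415/1195 ≈ 8173.4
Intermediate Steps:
b = 79831572968/1195 (b = 12208*(-6683*1/2390 + 5475) = 12208*(-6683/2390 + 5475) = 12208*(13078567/2390) = 79831572968/1195 ≈ 6.6805e+7)
√((-76 + 90)² + b) = √((-76 + 90)² + 79831572968/1195) = √(14² + 79831572968/1195) = √(196 + 79831572968/1195) = √(79831807188/1195) = 2*√23849752397415/1195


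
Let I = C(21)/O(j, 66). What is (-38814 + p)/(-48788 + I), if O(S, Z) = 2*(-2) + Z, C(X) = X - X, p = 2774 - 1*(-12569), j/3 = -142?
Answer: 23471/48788 ≈ 0.48108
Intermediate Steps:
j = -426 (j = 3*(-142) = -426)
p = 15343 (p = 2774 + 12569 = 15343)
C(X) = 0
O(S, Z) = -4 + Z
I = 0 (I = 0/(-4 + 66) = 0/62 = 0*(1/62) = 0)
(-38814 + p)/(-48788 + I) = (-38814 + 15343)/(-48788 + 0) = -23471/(-48788) = -23471*(-1/48788) = 23471/48788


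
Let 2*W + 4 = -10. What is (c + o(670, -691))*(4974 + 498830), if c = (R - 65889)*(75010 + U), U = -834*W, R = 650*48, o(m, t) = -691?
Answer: -1412936940107252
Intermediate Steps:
W = -7 (W = -2 + (½)*(-10) = -2 - 5 = -7)
R = 31200
U = 5838 (U = -834*(-7) = 5838)
c = -2804536272 (c = (31200 - 65889)*(75010 + 5838) = -34689*80848 = -2804536272)
(c + o(670, -691))*(4974 + 498830) = (-2804536272 - 691)*(4974 + 498830) = -2804536963*503804 = -1412936940107252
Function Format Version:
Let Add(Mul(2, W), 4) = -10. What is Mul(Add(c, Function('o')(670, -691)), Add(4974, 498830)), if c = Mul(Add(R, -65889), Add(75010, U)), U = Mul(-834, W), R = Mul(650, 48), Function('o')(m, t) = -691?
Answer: -1412936940107252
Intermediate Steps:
W = -7 (W = Add(-2, Mul(Rational(1, 2), -10)) = Add(-2, -5) = -7)
R = 31200
U = 5838 (U = Mul(-834, -7) = 5838)
c = -2804536272 (c = Mul(Add(31200, -65889), Add(75010, 5838)) = Mul(-34689, 80848) = -2804536272)
Mul(Add(c, Function('o')(670, -691)), Add(4974, 498830)) = Mul(Add(-2804536272, -691), Add(4974, 498830)) = Mul(-2804536963, 503804) = -1412936940107252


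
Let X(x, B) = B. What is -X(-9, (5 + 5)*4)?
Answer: -40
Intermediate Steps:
-X(-9, (5 + 5)*4) = -(5 + 5)*4 = -10*4 = -1*40 = -40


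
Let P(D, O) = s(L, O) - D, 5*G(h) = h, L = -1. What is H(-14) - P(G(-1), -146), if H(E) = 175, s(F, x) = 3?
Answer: 859/5 ≈ 171.80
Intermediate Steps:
G(h) = h/5
P(D, O) = 3 - D
H(-14) - P(G(-1), -146) = 175 - (3 - (-1)/5) = 175 - (3 - 1*(-1/5)) = 175 - (3 + 1/5) = 175 - 1*16/5 = 175 - 16/5 = 859/5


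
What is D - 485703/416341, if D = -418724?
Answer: -174332454587/416341 ≈ -4.1873e+5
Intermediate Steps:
D - 485703/416341 = -418724 - 485703/416341 = -174332454587/416341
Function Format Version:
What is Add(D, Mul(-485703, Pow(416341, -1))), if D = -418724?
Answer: Rational(-174332454587, 416341) ≈ -4.1873e+5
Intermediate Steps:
Add(D, Mul(-485703, Pow(416341, -1))) = Add(-418724, Mul(-485703, Pow(416341, -1))) = Add(-418724, Mul(-485703, Rational(1, 416341))) = Add(-418724, Rational(-485703, 416341)) = Rational(-174332454587, 416341)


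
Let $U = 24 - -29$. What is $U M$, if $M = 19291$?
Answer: $1022423$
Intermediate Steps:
$U = 53$ ($U = 24 + 29 = 53$)
$U M = 53 \cdot 19291 = 1022423$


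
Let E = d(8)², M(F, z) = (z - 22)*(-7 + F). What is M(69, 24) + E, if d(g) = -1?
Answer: 125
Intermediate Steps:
M(F, z) = (-22 + z)*(-7 + F)
E = 1 (E = (-1)² = 1)
M(69, 24) + E = (154 - 22*69 - 7*24 + 69*24) + 1 = (154 - 1518 - 168 + 1656) + 1 = 124 + 1 = 125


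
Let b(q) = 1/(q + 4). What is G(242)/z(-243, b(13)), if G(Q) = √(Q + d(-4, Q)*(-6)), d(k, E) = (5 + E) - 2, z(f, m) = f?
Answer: -2*I*√307/243 ≈ -0.14421*I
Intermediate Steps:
b(q) = 1/(4 + q)
d(k, E) = 3 + E
G(Q) = √(-18 - 5*Q) (G(Q) = √(Q + (3 + Q)*(-6)) = √(Q + (-18 - 6*Q)) = √(-18 - 5*Q))
G(242)/z(-243, b(13)) = √(-18 - 5*242)/(-243) = √(-18 - 1210)*(-1/243) = √(-1228)*(-1/243) = (2*I*√307)*(-1/243) = -2*I*√307/243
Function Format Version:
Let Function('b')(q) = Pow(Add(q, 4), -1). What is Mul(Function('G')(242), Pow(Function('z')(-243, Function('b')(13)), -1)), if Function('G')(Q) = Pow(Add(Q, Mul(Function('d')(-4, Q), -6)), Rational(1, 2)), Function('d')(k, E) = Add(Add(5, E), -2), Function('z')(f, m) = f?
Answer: Mul(Rational(-2, 243), I, Pow(307, Rational(1, 2))) ≈ Mul(-0.14421, I)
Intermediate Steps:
Function('b')(q) = Pow(Add(4, q), -1)
Function('d')(k, E) = Add(3, E)
Function('G')(Q) = Pow(Add(-18, Mul(-5, Q)), Rational(1, 2)) (Function('G')(Q) = Pow(Add(Q, Mul(Add(3, Q), -6)), Rational(1, 2)) = Pow(Add(Q, Add(-18, Mul(-6, Q))), Rational(1, 2)) = Pow(Add(-18, Mul(-5, Q)), Rational(1, 2)))
Mul(Function('G')(242), Pow(Function('z')(-243, Function('b')(13)), -1)) = Mul(Pow(Add(-18, Mul(-5, 242)), Rational(1, 2)), Pow(-243, -1)) = Mul(Pow(Add(-18, -1210), Rational(1, 2)), Rational(-1, 243)) = Mul(Pow(-1228, Rational(1, 2)), Rational(-1, 243)) = Mul(Mul(2, I, Pow(307, Rational(1, 2))), Rational(-1, 243)) = Mul(Rational(-2, 243), I, Pow(307, Rational(1, 2)))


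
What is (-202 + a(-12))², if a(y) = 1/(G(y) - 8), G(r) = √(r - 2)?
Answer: 7*(93324*√14 + 291919*I)/(2*(8*√14 + 25*I)) ≈ 40845.0 + 19.39*I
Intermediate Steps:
G(r) = √(-2 + r)
a(y) = 1/(-8 + √(-2 + y)) (a(y) = 1/(√(-2 + y) - 8) = 1/(-8 + √(-2 + y)))
(-202 + a(-12))² = (-202 + 1/(-8 + √(-2 - 12)))² = (-202 + 1/(-8 + √(-14)))² = (-202 + 1/(-8 + I*√14))²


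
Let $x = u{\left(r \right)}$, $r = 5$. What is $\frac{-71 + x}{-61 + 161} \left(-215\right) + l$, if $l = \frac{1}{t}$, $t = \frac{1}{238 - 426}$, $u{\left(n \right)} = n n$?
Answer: $- \frac{891}{10} \approx -89.1$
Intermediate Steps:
$u{\left(n \right)} = n^{2}$
$x = 25$ ($x = 5^{2} = 25$)
$t = - \frac{1}{188}$ ($t = \frac{1}{-188} = - \frac{1}{188} \approx -0.0053191$)
$l = -188$ ($l = \frac{1}{- \frac{1}{188}} = -188$)
$\frac{-71 + x}{-61 + 161} \left(-215\right) + l = \frac{-71 + 25}{-61 + 161} \left(-215\right) - 188 = - \frac{46}{100} \left(-215\right) - 188 = \left(-46\right) \frac{1}{100} \left(-215\right) - 188 = \left(- \frac{23}{50}\right) \left(-215\right) - 188 = \frac{989}{10} - 188 = - \frac{891}{10}$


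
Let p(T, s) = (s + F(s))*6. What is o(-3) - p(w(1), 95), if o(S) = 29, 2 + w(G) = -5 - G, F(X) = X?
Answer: -1111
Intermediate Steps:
w(G) = -7 - G (w(G) = -2 + (-5 - G) = -7 - G)
p(T, s) = 12*s (p(T, s) = (s + s)*6 = (2*s)*6 = 12*s)
o(-3) - p(w(1), 95) = 29 - 12*95 = 29 - 1*1140 = 29 - 1140 = -1111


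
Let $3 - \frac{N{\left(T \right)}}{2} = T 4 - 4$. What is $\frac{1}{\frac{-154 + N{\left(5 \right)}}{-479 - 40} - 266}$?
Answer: $- \frac{173}{45958} \approx -0.0037643$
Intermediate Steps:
$N{\left(T \right)} = 14 - 8 T$ ($N{\left(T \right)} = 6 - 2 \left(T 4 - 4\right) = 6 - 2 \left(4 T - 4\right) = 6 - 2 \left(-4 + 4 T\right) = 6 - \left(-8 + 8 T\right) = 14 - 8 T$)
$\frac{1}{\frac{-154 + N{\left(5 \right)}}{-479 - 40} - 266} = \frac{1}{\frac{-154 + \left(14 - 40\right)}{-479 - 40} - 266} = \frac{1}{\frac{-154 + \left(14 - 40\right)}{-519} - 266} = \frac{1}{\left(-154 - 26\right) \left(- \frac{1}{519}\right) - 266} = \frac{1}{\left(-180\right) \left(- \frac{1}{519}\right) - 266} = \frac{1}{\frac{60}{173} - 266} = \frac{1}{- \frac{45958}{173}} = - \frac{173}{45958}$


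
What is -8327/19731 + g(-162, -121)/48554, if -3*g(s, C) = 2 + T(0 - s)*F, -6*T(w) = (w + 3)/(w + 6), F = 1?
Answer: -135851935097/321894375264 ≈ -0.42204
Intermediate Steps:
T(w) = -(3 + w)/(6*(6 + w)) (T(w) = -(w + 3)/(6*(w + 6)) = -(3 + w)/(6*(6 + w)))
g(s, C) = -⅔ - (-3 + s)/(18*(6 - s)) (g(s, C) = -(2 + ((-3 - (0 - s))/(6*(6 + (0 - s))))*1)/3 = -(2 + ((-3 - (-1)*s)/(6*(6 - s)))*1)/3 = -(2 + ((-3 + s)/(6*(6 - s)))*1)/3 = -(2 + (-3 + s)/(6*(6 - s)))/3 = -⅔ - (-3 + s)/(18*(6 - s)))
-8327/19731 + g(-162, -121)/48554 = -8327/19731 + ((69 - 11*(-162))/(18*(-6 - 162)))/48554 = -8327*1/19731 + ((1/18)*(69 + 1782)/(-168))*(1/48554) = -8327/19731 + ((1/18)*(-1/168)*1851)*(1/48554) = -8327/19731 - 617/1008*1/48554 = -8327/19731 - 617/48942432 = -135851935097/321894375264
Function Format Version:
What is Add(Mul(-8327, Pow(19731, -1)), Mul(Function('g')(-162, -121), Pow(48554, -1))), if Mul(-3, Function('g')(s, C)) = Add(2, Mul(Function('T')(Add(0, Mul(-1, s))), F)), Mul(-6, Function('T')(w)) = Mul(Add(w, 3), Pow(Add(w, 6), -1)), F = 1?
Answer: Rational(-135851935097, 321894375264) ≈ -0.42204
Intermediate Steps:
Function('T')(w) = Mul(Rational(-1, 6), Pow(Add(6, w), -1), Add(3, w)) (Function('T')(w) = Mul(Rational(-1, 6), Mul(Add(w, 3), Pow(Add(w, 6), -1))) = Mul(Rational(-1, 6), Mul(Add(3, w), Pow(Add(6, w), -1))) = Mul(Rational(-1, 6), Mul(Pow(Add(6, w), -1), Add(3, w))) = Mul(Rational(-1, 6), Pow(Add(6, w), -1), Add(3, w)))
Function('g')(s, C) = Add(Rational(-2, 3), Mul(Rational(-1, 18), Pow(Add(6, Mul(-1, s)), -1), Add(-3, s))) (Function('g')(s, C) = Mul(Rational(-1, 3), Add(2, Mul(Mul(Rational(1, 6), Pow(Add(6, Add(0, Mul(-1, s))), -1), Add(-3, Mul(-1, Add(0, Mul(-1, s))))), 1))) = Mul(Rational(-1, 3), Add(2, Mul(Mul(Rational(1, 6), Pow(Add(6, Mul(-1, s)), -1), Add(-3, Mul(-1, Mul(-1, s)))), 1))) = Mul(Rational(-1, 3), Add(2, Mul(Mul(Rational(1, 6), Pow(Add(6, Mul(-1, s)), -1), Add(-3, s)), 1))) = Mul(Rational(-1, 3), Add(2, Mul(Rational(1, 6), Pow(Add(6, Mul(-1, s)), -1), Add(-3, s)))) = Add(Rational(-2, 3), Mul(Rational(-1, 18), Pow(Add(6, Mul(-1, s)), -1), Add(-3, s))))
Add(Mul(-8327, Pow(19731, -1)), Mul(Function('g')(-162, -121), Pow(48554, -1))) = Add(Mul(-8327, Pow(19731, -1)), Mul(Mul(Rational(1, 18), Pow(Add(-6, -162), -1), Add(69, Mul(-11, -162))), Pow(48554, -1))) = Add(Mul(-8327, Rational(1, 19731)), Mul(Mul(Rational(1, 18), Pow(-168, -1), Add(69, 1782)), Rational(1, 48554))) = Add(Rational(-8327, 19731), Mul(Mul(Rational(1, 18), Rational(-1, 168), 1851), Rational(1, 48554))) = Add(Rational(-8327, 19731), Mul(Rational(-617, 1008), Rational(1, 48554))) = Add(Rational(-8327, 19731), Rational(-617, 48942432)) = Rational(-135851935097, 321894375264)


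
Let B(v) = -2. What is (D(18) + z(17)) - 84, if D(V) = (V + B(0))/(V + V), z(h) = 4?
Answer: -716/9 ≈ -79.556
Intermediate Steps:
D(V) = (-2 + V)/(2*V) (D(V) = (V - 2)/(V + V) = (-2 + V)/((2*V)) = (-2 + V)*(1/(2*V)) = (-2 + V)/(2*V))
(D(18) + z(17)) - 84 = ((½)*(-2 + 18)/18 + 4) - 84 = ((½)*(1/18)*16 + 4) - 84 = (4/9 + 4) - 84 = 40/9 - 84 = -716/9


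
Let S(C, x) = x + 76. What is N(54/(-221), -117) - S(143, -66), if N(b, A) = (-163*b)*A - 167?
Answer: -82227/17 ≈ -4836.9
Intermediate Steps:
N(b, A) = -167 - 163*A*b (N(b, A) = -163*A*b - 167 = -167 - 163*A*b)
S(C, x) = 76 + x
N(54/(-221), -117) - S(143, -66) = (-167 - 163*(-117)*54/(-221)) - (76 - 66) = (-167 - 163*(-117)*54*(-1/221)) - 1*10 = (-167 - 163*(-117)*(-54/221)) - 10 = (-167 - 79218/17) - 10 = -82057/17 - 10 = -82227/17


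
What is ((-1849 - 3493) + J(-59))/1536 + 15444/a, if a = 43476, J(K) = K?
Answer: -17590991/5564928 ≈ -3.1610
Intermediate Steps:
((-1849 - 3493) + J(-59))/1536 + 15444/a = ((-1849 - 3493) - 59)/1536 + 15444/43476 = (-5342 - 59)*(1/1536) + 15444*(1/43476) = -5401*1/1536 + 1287/3623 = -5401/1536 + 1287/3623 = -17590991/5564928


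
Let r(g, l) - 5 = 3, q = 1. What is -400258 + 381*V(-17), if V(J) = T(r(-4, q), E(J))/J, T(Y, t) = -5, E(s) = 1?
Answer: -6802481/17 ≈ -4.0015e+5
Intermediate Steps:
r(g, l) = 8 (r(g, l) = 5 + 3 = 8)
V(J) = -5/J
-400258 + 381*V(-17) = -400258 + 381*(-5/(-17)) = -400258 + 381*(-5*(-1/17)) = -400258 + 381*(5/17) = -400258 + 1905/17 = -6802481/17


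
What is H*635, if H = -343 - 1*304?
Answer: -410845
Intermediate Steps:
H = -647 (H = -343 - 304 = -647)
H*635 = -647*635 = -410845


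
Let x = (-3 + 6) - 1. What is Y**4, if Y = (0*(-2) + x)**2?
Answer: 256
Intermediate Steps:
x = 2 (x = 3 - 1 = 2)
Y = 4 (Y = (0*(-2) + 2)**2 = (0 + 2)**2 = 2**2 = 4)
Y**4 = 4**4 = 256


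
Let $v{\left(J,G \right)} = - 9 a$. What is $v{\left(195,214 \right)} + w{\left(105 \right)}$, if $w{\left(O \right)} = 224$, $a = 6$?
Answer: $170$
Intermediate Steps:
$v{\left(J,G \right)} = -54$ ($v{\left(J,G \right)} = \left(-9\right) 6 = -54$)
$v{\left(195,214 \right)} + w{\left(105 \right)} = -54 + 224 = 170$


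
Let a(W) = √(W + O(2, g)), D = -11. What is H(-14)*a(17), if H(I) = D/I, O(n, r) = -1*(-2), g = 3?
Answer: 11*√19/14 ≈ 3.4249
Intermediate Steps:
O(n, r) = 2
H(I) = -11/I
a(W) = √(2 + W) (a(W) = √(W + 2) = √(2 + W))
H(-14)*a(17) = (-11/(-14))*√(2 + 17) = (-11*(-1/14))*√19 = 11*√19/14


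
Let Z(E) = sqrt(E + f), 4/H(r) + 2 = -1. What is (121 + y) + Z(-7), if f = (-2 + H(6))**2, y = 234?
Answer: 355 + sqrt(37)/3 ≈ 357.03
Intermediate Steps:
H(r) = -4/3 (H(r) = 4/(-2 - 1) = 4/(-3) = 4*(-1/3) = -4/3)
f = 100/9 (f = (-2 - 4/3)**2 = (-10/3)**2 = 100/9 ≈ 11.111)
Z(E) = sqrt(100/9 + E) (Z(E) = sqrt(E + 100/9) = sqrt(100/9 + E))
(121 + y) + Z(-7) = (121 + 234) + sqrt(100 + 9*(-7))/3 = 355 + sqrt(100 - 63)/3 = 355 + sqrt(37)/3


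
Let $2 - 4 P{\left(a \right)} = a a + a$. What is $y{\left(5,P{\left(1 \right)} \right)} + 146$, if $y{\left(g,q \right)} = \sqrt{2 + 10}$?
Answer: $146 + 2 \sqrt{3} \approx 149.46$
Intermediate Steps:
$P{\left(a \right)} = \frac{1}{2} - \frac{a}{4} - \frac{a^{2}}{4}$ ($P{\left(a \right)} = \frac{1}{2} - \frac{a a + a}{4} = \frac{1}{2} - \frac{a^{2} + a}{4} = \frac{1}{2} - \frac{a + a^{2}}{4} = \frac{1}{2} - \left(\frac{a}{4} + \frac{a^{2}}{4}\right) = \frac{1}{2} - \frac{a}{4} - \frac{a^{2}}{4}$)
$y{\left(g,q \right)} = 2 \sqrt{3}$ ($y{\left(g,q \right)} = \sqrt{12} = 2 \sqrt{3}$)
$y{\left(5,P{\left(1 \right)} \right)} + 146 = 2 \sqrt{3} + 146 = 146 + 2 \sqrt{3}$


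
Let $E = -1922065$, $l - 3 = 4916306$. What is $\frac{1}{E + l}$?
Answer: $\frac{1}{2994244} \approx 3.3397 \cdot 10^{-7}$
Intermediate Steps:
$l = 4916309$ ($l = 3 + 4916306 = 4916309$)
$\frac{1}{E + l} = \frac{1}{-1922065 + 4916309} = \frac{1}{2994244}$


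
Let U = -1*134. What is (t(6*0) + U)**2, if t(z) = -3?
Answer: 18769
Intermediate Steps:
U = -134
(t(6*0) + U)**2 = (-3 - 134)**2 = (-137)**2 = 18769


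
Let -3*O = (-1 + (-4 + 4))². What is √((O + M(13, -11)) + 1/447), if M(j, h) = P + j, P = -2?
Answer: √2131743/447 ≈ 3.2663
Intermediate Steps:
M(j, h) = -2 + j
O = -⅓ (O = -(-1 + (-4 + 4))²/3 = -(-1 + 0)²/3 = -⅓*(-1)² = -⅓*1 = -⅓ ≈ -0.33333)
√((O + M(13, -11)) + 1/447) = √((-⅓ + (-2 + 13)) + 1/447) = √((-⅓ + 11) + 1/447) = √(32/3 + 1/447) = √(4769/447) = √2131743/447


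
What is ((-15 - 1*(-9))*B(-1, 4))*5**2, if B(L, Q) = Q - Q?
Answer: 0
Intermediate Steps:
B(L, Q) = 0
((-15 - 1*(-9))*B(-1, 4))*5**2 = ((-15 - 1*(-9))*0)*5**2 = ((-15 + 9)*0)*25 = -6*0*25 = 0*25 = 0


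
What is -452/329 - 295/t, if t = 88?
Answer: -136831/28952 ≈ -4.7261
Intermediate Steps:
-452/329 - 295/t = -452/329 - 295/88 = -136831/28952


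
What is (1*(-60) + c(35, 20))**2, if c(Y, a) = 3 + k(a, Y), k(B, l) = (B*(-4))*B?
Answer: 2745649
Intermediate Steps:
k(B, l) = -4*B**2 (k(B, l) = (-4*B)*B = -4*B**2)
c(Y, a) = 3 - 4*a**2
(1*(-60) + c(35, 20))**2 = (1*(-60) + (3 - 4*20**2))**2 = (-60 + (3 - 4*400))**2 = (-60 + (3 - 1600))**2 = (-60 - 1597)**2 = (-1657)**2 = 2745649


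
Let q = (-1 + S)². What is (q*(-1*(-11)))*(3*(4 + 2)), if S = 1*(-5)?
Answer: 7128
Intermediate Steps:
S = -5
q = 36 (q = (-1 - 5)² = (-6)² = 36)
(q*(-1*(-11)))*(3*(4 + 2)) = (36*(-1*(-11)))*(3*(4 + 2)) = (36*11)*(3*6) = 396*18 = 7128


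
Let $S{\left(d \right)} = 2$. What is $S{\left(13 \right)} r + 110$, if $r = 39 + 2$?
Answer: $192$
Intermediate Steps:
$r = 41$
$S{\left(13 \right)} r + 110 = 2 \cdot 41 + 110 = 82 + 110 = 192$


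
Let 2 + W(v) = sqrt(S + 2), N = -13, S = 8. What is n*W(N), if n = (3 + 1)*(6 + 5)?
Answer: -88 + 44*sqrt(10) ≈ 51.140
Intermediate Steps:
W(v) = -2 + sqrt(10) (W(v) = -2 + sqrt(8 + 2) = -2 + sqrt(10))
n = 44 (n = 4*11 = 44)
n*W(N) = 44*(-2 + sqrt(10)) = -88 + 44*sqrt(10)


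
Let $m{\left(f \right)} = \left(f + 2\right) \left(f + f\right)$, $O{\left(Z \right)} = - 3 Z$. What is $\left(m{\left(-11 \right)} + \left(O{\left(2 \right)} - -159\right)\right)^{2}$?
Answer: $123201$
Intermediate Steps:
$m{\left(f \right)} = 2 f \left(2 + f\right)$ ($m{\left(f \right)} = \left(2 + f\right) 2 f = 2 f \left(2 + f\right)$)
$\left(m{\left(-11 \right)} + \left(O{\left(2 \right)} - -159\right)\right)^{2} = \left(2 \left(-11\right) \left(2 - 11\right) - -153\right)^{2} = \left(2 \left(-11\right) \left(-9\right) + \left(-6 + 159\right)\right)^{2} = \left(198 + 153\right)^{2} = 351^{2} = 123201$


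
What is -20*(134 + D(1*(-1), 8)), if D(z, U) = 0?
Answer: -2680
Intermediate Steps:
-20*(134 + D(1*(-1), 8)) = -20*(134 + 0) = -20*134 = -2680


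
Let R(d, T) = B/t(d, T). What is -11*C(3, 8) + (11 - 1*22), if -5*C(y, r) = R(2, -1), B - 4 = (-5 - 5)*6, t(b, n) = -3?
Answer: 451/15 ≈ 30.067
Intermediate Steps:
B = -56 (B = 4 + (-5 - 5)*6 = 4 - 10*6 = 4 - 60 = -56)
R(d, T) = 56/3 (R(d, T) = -56/(-3) = -56*(-⅓) = 56/3)
C(y, r) = -56/15 (C(y, r) = -⅕*56/3 = -56/15)
-11*C(3, 8) + (11 - 1*22) = -11*(-56/15) + (11 - 1*22) = 616/15 + (11 - 22) = 616/15 - 11 = 451/15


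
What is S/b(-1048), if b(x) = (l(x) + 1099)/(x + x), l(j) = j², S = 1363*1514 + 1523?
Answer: -4328460080/1099403 ≈ -3937.1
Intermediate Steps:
S = 2065105 (S = 2063582 + 1523 = 2065105)
b(x) = (1099 + x²)/(2*x) (b(x) = (x² + 1099)/(x + x) = (1099 + x²)/((2*x)) = (1099 + x²)*(1/(2*x)) = (1099 + x²)/(2*x))
S/b(-1048) = 2065105/(((½)*(1099 + (-1048)²)/(-1048))) = 2065105/(((½)*(-1/1048)*(1099 + 1098304))) = 2065105/(((½)*(-1/1048)*1099403)) = 2065105/(-1099403/2096) = 2065105*(-2096/1099403) = -4328460080/1099403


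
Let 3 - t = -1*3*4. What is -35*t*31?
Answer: -16275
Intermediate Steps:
t = 15 (t = 3 - (-1*3)*4 = 3 - (-3)*4 = 3 - 1*(-12) = 3 + 12 = 15)
-35*t*31 = -35*15*31 = -525*31 = -16275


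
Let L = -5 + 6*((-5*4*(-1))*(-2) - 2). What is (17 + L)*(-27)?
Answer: 6480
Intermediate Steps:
L = -257 (L = -5 + 6*(-20*(-1)*(-2) - 2) = -5 + 6*(20*(-2) - 2) = -5 + 6*(-40 - 2) = -5 + 6*(-42) = -5 - 252 = -257)
(17 + L)*(-27) = (17 - 257)*(-27) = -240*(-27) = 6480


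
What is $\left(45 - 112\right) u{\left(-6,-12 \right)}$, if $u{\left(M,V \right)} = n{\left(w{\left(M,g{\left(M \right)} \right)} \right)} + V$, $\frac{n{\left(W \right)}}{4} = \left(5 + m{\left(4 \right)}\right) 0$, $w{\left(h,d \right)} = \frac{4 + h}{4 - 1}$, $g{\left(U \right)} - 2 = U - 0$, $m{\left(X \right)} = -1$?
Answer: $804$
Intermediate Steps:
$g{\left(U \right)} = 2 + U$ ($g{\left(U \right)} = 2 + \left(U - 0\right) = 2 + \left(U + 0\right) = 2 + U$)
$w{\left(h,d \right)} = \frac{4}{3} + \frac{h}{3}$ ($w{\left(h,d \right)} = \frac{4 + h}{3} = \left(4 + h\right) \frac{1}{3} = \frac{4}{3} + \frac{h}{3}$)
$n{\left(W \right)} = 0$ ($n{\left(W \right)} = 4 \left(5 - 1\right) 0 = 4 \cdot 4 \cdot 0 = 4 \cdot 0 = 0$)
$u{\left(M,V \right)} = V$ ($u{\left(M,V \right)} = 0 + V = V$)
$\left(45 - 112\right) u{\left(-6,-12 \right)} = \left(45 - 112\right) \left(-12\right) = \left(-67\right) \left(-12\right) = 804$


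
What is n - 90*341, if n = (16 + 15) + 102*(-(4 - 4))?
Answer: -30659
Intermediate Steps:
n = 31 (n = 31 + 102*(-1*0) = 31 + 102*0 = 31 + 0 = 31)
n - 90*341 = 31 - 90*341 = 31 - 1*30690 = 31 - 30690 = -30659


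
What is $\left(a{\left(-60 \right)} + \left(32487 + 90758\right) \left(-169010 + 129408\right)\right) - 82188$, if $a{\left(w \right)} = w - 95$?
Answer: $-4880830833$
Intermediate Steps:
$a{\left(w \right)} = -95 + w$
$\left(a{\left(-60 \right)} + \left(32487 + 90758\right) \left(-169010 + 129408\right)\right) - 82188 = \left(\left(-95 - 60\right) + \left(32487 + 90758\right) \left(-169010 + 129408\right)\right) - 82188 = \left(-155 + 123245 \left(-39602\right)\right) - 82188 = \left(-155 - 4880748490\right) - 82188 = -4880748645 - 82188 = -4880830833$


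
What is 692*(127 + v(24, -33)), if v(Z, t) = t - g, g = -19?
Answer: 78196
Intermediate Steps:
v(Z, t) = 19 + t (v(Z, t) = t - 1*(-19) = t + 19 = 19 + t)
692*(127 + v(24, -33)) = 692*(127 + (19 - 33)) = 692*(127 - 14) = 692*113 = 78196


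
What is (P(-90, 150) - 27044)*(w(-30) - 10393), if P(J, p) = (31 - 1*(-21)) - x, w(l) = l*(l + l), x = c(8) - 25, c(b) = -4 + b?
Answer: 231761803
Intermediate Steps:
x = -21 (x = (-4 + 8) - 25 = 4 - 25 = -21)
w(l) = 2*l² (w(l) = l*(2*l) = 2*l²)
P(J, p) = 73 (P(J, p) = (31 - 1*(-21)) - 1*(-21) = (31 + 21) + 21 = 52 + 21 = 73)
(P(-90, 150) - 27044)*(w(-30) - 10393) = (73 - 27044)*(2*(-30)² - 10393) = -26971*(2*900 - 10393) = -26971*(1800 - 10393) = -26971*(-8593) = 231761803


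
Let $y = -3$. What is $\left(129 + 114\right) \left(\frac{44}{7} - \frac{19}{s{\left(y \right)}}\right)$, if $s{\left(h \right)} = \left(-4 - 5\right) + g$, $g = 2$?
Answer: $2187$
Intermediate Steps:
$s{\left(h \right)} = -7$ ($s{\left(h \right)} = \left(-4 - 5\right) + 2 = -9 + 2 = -7$)
$\left(129 + 114\right) \left(\frac{44}{7} - \frac{19}{s{\left(y \right)}}\right) = \left(129 + 114\right) \left(\frac{44}{7} - \frac{19}{-7}\right) = 243 \left(44 \cdot \frac{1}{7} - - \frac{19}{7}\right) = 243 \left(\frac{44}{7} + \frac{19}{7}\right) = 243 \cdot 9 = 2187$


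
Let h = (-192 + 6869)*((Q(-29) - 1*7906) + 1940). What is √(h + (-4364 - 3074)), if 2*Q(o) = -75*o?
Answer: I*√130324730/2 ≈ 5708.0*I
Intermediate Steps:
Q(o) = -75*o/2 (Q(o) = (-75*o)/2 = -75*o/2)
h = -65147489/2 (h = (-192 + 6869)*((-75/2*(-29) - 1*7906) + 1940) = 6677*((2175/2 - 7906) + 1940) = 6677*(-13637/2 + 1940) = 6677*(-9757/2) = -65147489/2 ≈ -3.2574e+7)
√(h + (-4364 - 3074)) = √(-65147489/2 + (-4364 - 3074)) = √(-65147489/2 - 7438) = √(-65162365/2) = I*√130324730/2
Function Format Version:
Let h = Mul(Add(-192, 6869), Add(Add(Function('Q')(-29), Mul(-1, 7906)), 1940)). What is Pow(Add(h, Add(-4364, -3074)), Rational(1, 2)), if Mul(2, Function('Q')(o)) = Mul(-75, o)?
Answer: Mul(Rational(1, 2), I, Pow(130324730, Rational(1, 2))) ≈ Mul(5708.0, I)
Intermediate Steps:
Function('Q')(o) = Mul(Rational(-75, 2), o) (Function('Q')(o) = Mul(Rational(1, 2), Mul(-75, o)) = Mul(Rational(-75, 2), o))
h = Rational(-65147489, 2) (h = Mul(Add(-192, 6869), Add(Add(Mul(Rational(-75, 2), -29), Mul(-1, 7906)), 1940)) = Mul(6677, Add(Add(Rational(2175, 2), -7906), 1940)) = Mul(6677, Add(Rational(-13637, 2), 1940)) = Mul(6677, Rational(-9757, 2)) = Rational(-65147489, 2) ≈ -3.2574e+7)
Pow(Add(h, Add(-4364, -3074)), Rational(1, 2)) = Pow(Add(Rational(-65147489, 2), Add(-4364, -3074)), Rational(1, 2)) = Pow(Add(Rational(-65147489, 2), -7438), Rational(1, 2)) = Pow(Rational(-65162365, 2), Rational(1, 2)) = Mul(Rational(1, 2), I, Pow(130324730, Rational(1, 2)))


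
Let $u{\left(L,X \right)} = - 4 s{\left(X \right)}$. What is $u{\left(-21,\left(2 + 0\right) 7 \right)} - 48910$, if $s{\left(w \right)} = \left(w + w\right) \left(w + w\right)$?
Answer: $-52046$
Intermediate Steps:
$s{\left(w \right)} = 4 w^{2}$ ($s{\left(w \right)} = 2 w 2 w = 4 w^{2}$)
$u{\left(L,X \right)} = - 16 X^{2}$ ($u{\left(L,X \right)} = - 4 \cdot 4 X^{2} = - 16 X^{2}$)
$u{\left(-21,\left(2 + 0\right) 7 \right)} - 48910 = - 16 \left(\left(2 + 0\right) 7\right)^{2} - 48910 = - 16 \left(2 \cdot 7\right)^{2} - 48910 = - 16 \cdot 14^{2} - 48910 = \left(-16\right) 196 - 48910 = -3136 - 48910 = -52046$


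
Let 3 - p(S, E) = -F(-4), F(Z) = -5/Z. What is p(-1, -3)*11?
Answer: 187/4 ≈ 46.750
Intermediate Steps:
p(S, E) = 17/4 (p(S, E) = 3 - (-1)*(-5/(-4)) = 3 - (-1)*(-5*(-¼)) = 3 - (-1)*5/4 = 3 - 1*(-5/4) = 3 + 5/4 = 17/4)
p(-1, -3)*11 = (17/4)*11 = 187/4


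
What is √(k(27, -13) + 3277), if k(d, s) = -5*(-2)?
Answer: √3287 ≈ 57.332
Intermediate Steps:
k(d, s) = 10
√(k(27, -13) + 3277) = √(10 + 3277) = √3287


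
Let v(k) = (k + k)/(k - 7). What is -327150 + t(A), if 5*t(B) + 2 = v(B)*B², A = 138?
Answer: -209027368/655 ≈ -3.1913e+5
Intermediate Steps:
v(k) = 2*k/(-7 + k) (v(k) = (2*k)/(-7 + k) = 2*k/(-7 + k))
t(B) = -⅖ + 2*B³/(5*(-7 + B)) (t(B) = -⅖ + ((2*B/(-7 + B))*B²)/5 = -⅖ + (2*B³/(-7 + B))/5 = -⅖ + 2*B³/(5*(-7 + B)))
-327150 + t(A) = -327150 + 2*(7 + 138³ - 1*138)/(5*(-7 + 138)) = -327150 + (⅖)*(7 + 2628072 - 138)/131 = -327150 + (⅖)*(1/131)*2627941 = -327150 + 5255882/655 = -209027368/655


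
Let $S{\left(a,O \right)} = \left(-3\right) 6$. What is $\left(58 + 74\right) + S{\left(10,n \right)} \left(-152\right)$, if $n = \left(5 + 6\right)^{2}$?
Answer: $2868$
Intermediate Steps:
$n = 121$ ($n = 11^{2} = 121$)
$S{\left(a,O \right)} = -18$
$\left(58 + 74\right) + S{\left(10,n \right)} \left(-152\right) = \left(58 + 74\right) - -2736 = 132 + 2736 = 2868$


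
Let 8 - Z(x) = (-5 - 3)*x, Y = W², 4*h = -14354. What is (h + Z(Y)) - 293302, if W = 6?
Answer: -593189/2 ≈ -2.9659e+5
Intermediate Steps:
h = -7177/2 (h = (¼)*(-14354) = -7177/2 ≈ -3588.5)
Y = 36 (Y = 6² = 36)
Z(x) = 8 + 8*x (Z(x) = 8 - (-5 - 3)*x = 8 - (-8)*x = 8 + 8*x)
(h + Z(Y)) - 293302 = (-7177/2 + (8 + 8*36)) - 293302 = (-7177/2 + (8 + 288)) - 293302 = (-7177/2 + 296) - 293302 = -6585/2 - 293302 = -593189/2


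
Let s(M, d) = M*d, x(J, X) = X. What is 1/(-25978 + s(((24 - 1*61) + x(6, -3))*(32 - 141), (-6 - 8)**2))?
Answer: 1/828582 ≈ 1.2069e-6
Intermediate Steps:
1/(-25978 + s(((24 - 1*61) + x(6, -3))*(32 - 141), (-6 - 8)**2)) = 1/(-25978 + (((24 - 1*61) - 3)*(32 - 141))*(-6 - 8)**2) = 1/(-25978 + (((24 - 61) - 3)*(-109))*(-14)**2) = 1/(-25978 + ((-37 - 3)*(-109))*196) = 1/(-25978 - 40*(-109)*196) = 1/(-25978 + 4360*196) = 1/(-25978 + 854560) = 1/828582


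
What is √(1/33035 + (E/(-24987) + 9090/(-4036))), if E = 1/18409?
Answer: I*√2117807412708040002819724508034690/30664775362492290 ≈ 1.5007*I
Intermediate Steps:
E = 1/18409 ≈ 5.4321e-5
√(1/33035 + (E/(-24987) + 9090/(-4036))) = √(1/33035 + ((1/18409)/(-24987) + 9090/(-4036))) = √(1/33035 + ((1/18409)*(-1/24987) + 9090*(-1/4036))) = √(1/33035 + (-1/459985683 - 4545/2018)) = √(1/33035 - 2090634931253/928251108294) = √(-69063196702834561/30664775362492290) = I*√2117807412708040002819724508034690/30664775362492290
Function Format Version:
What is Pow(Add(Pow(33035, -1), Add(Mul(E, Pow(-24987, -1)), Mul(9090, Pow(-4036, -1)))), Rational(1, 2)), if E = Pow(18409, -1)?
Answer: Mul(Rational(1, 30664775362492290), I, Pow(2117807412708040002819724508034690, Rational(1, 2))) ≈ Mul(1.5007, I)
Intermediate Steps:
E = Rational(1, 18409) ≈ 5.4321e-5
Pow(Add(Pow(33035, -1), Add(Mul(E, Pow(-24987, -1)), Mul(9090, Pow(-4036, -1)))), Rational(1, 2)) = Pow(Add(Pow(33035, -1), Add(Mul(Rational(1, 18409), Pow(-24987, -1)), Mul(9090, Pow(-4036, -1)))), Rational(1, 2)) = Pow(Add(Rational(1, 33035), Add(Mul(Rational(1, 18409), Rational(-1, 24987)), Mul(9090, Rational(-1, 4036)))), Rational(1, 2)) = Pow(Add(Rational(1, 33035), Add(Rational(-1, 459985683), Rational(-4545, 2018))), Rational(1, 2)) = Pow(Add(Rational(1, 33035), Rational(-2090634931253, 928251108294)), Rational(1, 2)) = Pow(Rational(-69063196702834561, 30664775362492290), Rational(1, 2)) = Mul(Rational(1, 30664775362492290), I, Pow(2117807412708040002819724508034690, Rational(1, 2)))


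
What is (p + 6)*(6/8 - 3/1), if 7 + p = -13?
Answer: 63/2 ≈ 31.500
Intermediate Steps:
p = -20 (p = -7 - 13 = -20)
(p + 6)*(6/8 - 3/1) = (-20 + 6)*(6/8 - 3/1) = -14*(6*(1/8) - 3*1) = -14*(3/4 - 3) = -14*(-9/4) = 63/2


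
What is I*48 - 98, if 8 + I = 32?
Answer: 1054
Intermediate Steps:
I = 24 (I = -8 + 32 = 24)
I*48 - 98 = 24*48 - 98 = 1152 - 98 = 1054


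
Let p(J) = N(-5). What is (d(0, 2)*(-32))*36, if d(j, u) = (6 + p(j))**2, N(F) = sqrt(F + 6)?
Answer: -56448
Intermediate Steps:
N(F) = sqrt(6 + F)
p(J) = 1 (p(J) = sqrt(6 - 5) = sqrt(1) = 1)
d(j, u) = 49 (d(j, u) = (6 + 1)**2 = 7**2 = 49)
(d(0, 2)*(-32))*36 = (49*(-32))*36 = -1568*36 = -56448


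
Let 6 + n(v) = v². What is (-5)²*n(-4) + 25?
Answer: 275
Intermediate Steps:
n(v) = -6 + v²
(-5)²*n(-4) + 25 = (-5)²*(-6 + (-4)²) + 25 = 25*(-6 + 16) + 25 = 25*10 + 25 = 250 + 25 = 275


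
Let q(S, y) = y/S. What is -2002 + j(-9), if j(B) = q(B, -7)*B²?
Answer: -1939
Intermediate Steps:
j(B) = -7*B (j(B) = (-7/B)*B² = -7*B)
-2002 + j(-9) = -2002 - 7*(-9) = -2002 + 63 = -1939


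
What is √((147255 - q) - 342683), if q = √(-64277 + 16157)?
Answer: √(-195428 - 2*I*√12030) ≈ 0.248 - 442.07*I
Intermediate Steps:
q = 2*I*√12030 (q = √(-48120) = 2*I*√12030 ≈ 219.36*I)
√((147255 - q) - 342683) = √((147255 - 2*I*√12030) - 342683) = √(-195428 - 2*I*√12030)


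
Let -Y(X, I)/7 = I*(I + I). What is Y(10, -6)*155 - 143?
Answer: -78263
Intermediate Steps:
Y(X, I) = -14*I² (Y(X, I) = -7*I*(I + I) = -7*I*2*I = -14*I²)
Y(10, -6)*155 - 143 = -14*(-6)²*155 - 143 = -14*36*155 - 143 = -504*155 - 143 = -78120 - 143 = -78263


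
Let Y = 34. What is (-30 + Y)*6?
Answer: 24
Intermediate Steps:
(-30 + Y)*6 = (-30 + 34)*6 = 4*6 = 24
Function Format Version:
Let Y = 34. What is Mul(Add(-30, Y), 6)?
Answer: 24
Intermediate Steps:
Mul(Add(-30, Y), 6) = Mul(Add(-30, 34), 6) = Mul(4, 6) = 24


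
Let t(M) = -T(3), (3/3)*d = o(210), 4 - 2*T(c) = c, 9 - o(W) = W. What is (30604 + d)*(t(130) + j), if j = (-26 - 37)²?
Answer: 241308611/2 ≈ 1.2065e+8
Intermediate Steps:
o(W) = 9 - W
T(c) = 2 - c/2
d = -201 (d = 9 - 1*210 = 9 - 210 = -201)
j = 3969 (j = (-63)² = 3969)
t(M) = -½ (t(M) = -(2 - ½*3) = -(2 - 3/2) = -1*½ = -½)
(30604 + d)*(t(130) + j) = (30604 - 201)*(-½ + 3969) = 30403*(7937/2) = 241308611/2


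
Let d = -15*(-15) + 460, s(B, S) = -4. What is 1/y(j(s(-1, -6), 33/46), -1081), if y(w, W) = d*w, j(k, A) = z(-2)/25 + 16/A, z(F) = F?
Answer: 165/2511758 ≈ 6.5691e-5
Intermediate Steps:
d = 685 (d = 225 + 460 = 685)
j(k, A) = -2/25 + 16/A
y(w, W) = 685*w
1/y(j(s(-1, -6), 33/46), -1081) = 1/(685*(-2/25 + 16/((33/46)))) = 1/(685*(-2/25 + 16/((33*(1/46))))) = 1/(685*(-2/25 + 16/(33/46))) = 1/(685*(-2/25 + 16*(46/33))) = 1/(685*(-2/25 + 736/33)) = 1/(685*(18334/825)) = 1/(2511758/165) = 165/2511758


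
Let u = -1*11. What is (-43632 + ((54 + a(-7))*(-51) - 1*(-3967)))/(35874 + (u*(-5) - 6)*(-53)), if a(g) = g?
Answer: -42062/33277 ≈ -1.2640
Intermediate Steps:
u = -11
(-43632 + ((54 + a(-7))*(-51) - 1*(-3967)))/(35874 + (u*(-5) - 6)*(-53)) = (-43632 + ((54 - 7)*(-51) - 1*(-3967)))/(35874 + (-11*(-5) - 6)*(-53)) = (-43632 + (47*(-51) + 3967))/(35874 + (55 - 6)*(-53)) = (-43632 + (-2397 + 3967))/(35874 + 49*(-53)) = (-43632 + 1570)/(35874 - 2597) = -42062/33277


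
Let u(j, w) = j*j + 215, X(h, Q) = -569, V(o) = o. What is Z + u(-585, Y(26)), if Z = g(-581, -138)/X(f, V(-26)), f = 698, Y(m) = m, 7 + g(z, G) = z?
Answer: 194848948/569 ≈ 3.4244e+5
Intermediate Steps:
g(z, G) = -7 + z
Z = 588/569 (Z = (-7 - 581)/(-569) = -588*(-1/569) = 588/569 ≈ 1.0334)
u(j, w) = 215 + j² (u(j, w) = j² + 215 = 215 + j²)
Z + u(-585, Y(26)) = 588/569 + (215 + (-585)²) = 588/569 + (215 + 342225) = 588/569 + 342440 = 194848948/569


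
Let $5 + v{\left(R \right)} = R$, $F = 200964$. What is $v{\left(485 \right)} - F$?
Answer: $-200484$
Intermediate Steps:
$v{\left(R \right)} = -5 + R$
$v{\left(485 \right)} - F = \left(-5 + 485\right) - 200964 = 480 - 200964 = -200484$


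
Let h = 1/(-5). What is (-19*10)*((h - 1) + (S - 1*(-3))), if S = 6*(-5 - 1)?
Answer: 6498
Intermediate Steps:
S = -36 (S = 6*(-6) = -36)
h = -⅕ (h = 1*(-⅕) = -⅕ ≈ -0.20000)
(-19*10)*((h - 1) + (S - 1*(-3))) = (-19*10)*((-⅕ - 1) + (-36 - 1*(-3))) = -190*(-6/5 + (-36 + 3)) = -190*(-6/5 - 33) = -190*(-171/5) = 6498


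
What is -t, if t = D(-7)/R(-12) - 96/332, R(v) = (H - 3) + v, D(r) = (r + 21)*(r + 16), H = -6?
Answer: 522/83 ≈ 6.2892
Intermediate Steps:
D(r) = (16 + r)*(21 + r) (D(r) = (21 + r)*(16 + r) = (16 + r)*(21 + r))
R(v) = -9 + v (R(v) = (-6 - 3) + v = -9 + v)
t = -522/83 (t = (336 + (-7)² + 37*(-7))/(-9 - 12) - 96/332 = (336 + 49 - 259)/(-21) - 96*1/332 = 126*(-1/21) - 24/83 = -6 - 24/83 = -522/83 ≈ -6.2892)
-t = -1*(-522/83) = 522/83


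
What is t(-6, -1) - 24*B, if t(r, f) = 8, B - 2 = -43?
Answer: 992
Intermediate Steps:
B = -41 (B = 2 - 43 = -41)
t(-6, -1) - 24*B = 8 - 24*(-41) = 8 + 984 = 992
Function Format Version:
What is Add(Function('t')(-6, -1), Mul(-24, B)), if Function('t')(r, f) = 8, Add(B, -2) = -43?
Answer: 992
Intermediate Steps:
B = -41 (B = Add(2, -43) = -41)
Add(Function('t')(-6, -1), Mul(-24, B)) = Add(8, Mul(-24, -41)) = Add(8, 984) = 992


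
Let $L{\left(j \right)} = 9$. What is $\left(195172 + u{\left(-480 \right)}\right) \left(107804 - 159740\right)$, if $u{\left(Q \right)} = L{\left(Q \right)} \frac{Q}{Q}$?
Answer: $-10136920416$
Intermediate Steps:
$u{\left(Q \right)} = 9$ ($u{\left(Q \right)} = 9 \frac{Q}{Q} = 9 \cdot 1 = 9$)
$\left(195172 + u{\left(-480 \right)}\right) \left(107804 - 159740\right) = \left(195172 + 9\right) \left(107804 - 159740\right) = 195181 \left(-51936\right) = -10136920416$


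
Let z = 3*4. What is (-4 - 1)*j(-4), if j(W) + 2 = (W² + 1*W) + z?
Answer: -110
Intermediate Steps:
z = 12
j(W) = 10 + W + W² (j(W) = -2 + ((W² + 1*W) + 12) = -2 + ((W² + W) + 12) = -2 + ((W + W²) + 12) = -2 + (12 + W + W²) = 10 + W + W²)
(-4 - 1)*j(-4) = (-4 - 1)*(10 - 4 + (-4)²) = -5*(10 - 4 + 16) = -5*22 = -110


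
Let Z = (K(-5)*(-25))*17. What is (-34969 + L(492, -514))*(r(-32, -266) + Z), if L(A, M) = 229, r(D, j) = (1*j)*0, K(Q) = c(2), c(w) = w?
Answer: 29529000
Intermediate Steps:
K(Q) = 2
r(D, j) = 0 (r(D, j) = j*0 = 0)
Z = -850 (Z = (2*(-25))*17 = -50*17 = -850)
(-34969 + L(492, -514))*(r(-32, -266) + Z) = (-34969 + 229)*(0 - 850) = -34740*(-850) = 29529000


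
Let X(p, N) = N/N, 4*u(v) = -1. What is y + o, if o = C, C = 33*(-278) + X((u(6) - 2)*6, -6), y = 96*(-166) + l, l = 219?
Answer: -24890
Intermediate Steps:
u(v) = -1/4 (u(v) = (1/4)*(-1) = -1/4)
X(p, N) = 1
y = -15717 (y = 96*(-166) + 219 = -15936 + 219 = -15717)
C = -9173 (C = 33*(-278) + 1 = -9174 + 1 = -9173)
o = -9173
y + o = -15717 - 9173 = -24890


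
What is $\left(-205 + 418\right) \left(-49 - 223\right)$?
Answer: $-57936$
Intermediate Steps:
$\left(-205 + 418\right) \left(-49 - 223\right) = 213 \left(-272\right) = -57936$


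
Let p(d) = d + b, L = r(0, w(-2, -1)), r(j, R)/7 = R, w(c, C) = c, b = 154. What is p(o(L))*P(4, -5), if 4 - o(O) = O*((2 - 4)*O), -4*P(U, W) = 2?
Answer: -275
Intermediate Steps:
P(U, W) = -1/2 (P(U, W) = -1/4*2 = -1/2)
r(j, R) = 7*R
L = -14 (L = 7*(-2) = -14)
o(O) = 4 + 2*O**2 (o(O) = 4 - O*(2 - 4)*O = 4 - O*(-2*O) = 4 - (-2)*O**2 = 4 + 2*O**2)
p(d) = 154 + d (p(d) = d + 154 = 154 + d)
p(o(L))*P(4, -5) = (154 + (4 + 2*(-14)**2))*(-1/2) = (154 + (4 + 2*196))*(-1/2) = (154 + (4 + 392))*(-1/2) = (154 + 396)*(-1/2) = 550*(-1/2) = -275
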